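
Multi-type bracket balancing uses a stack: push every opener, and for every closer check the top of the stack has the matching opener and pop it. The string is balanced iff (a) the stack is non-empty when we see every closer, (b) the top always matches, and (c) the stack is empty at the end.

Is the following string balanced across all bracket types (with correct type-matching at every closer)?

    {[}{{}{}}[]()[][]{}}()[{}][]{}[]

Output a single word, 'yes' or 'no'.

Answer: no

Derivation:
pos 0: push '{'; stack = {
pos 1: push '['; stack = {[
pos 2: saw closer '}' but top of stack is '[' (expected ']') → INVALID
Verdict: type mismatch at position 2: '}' closes '[' → no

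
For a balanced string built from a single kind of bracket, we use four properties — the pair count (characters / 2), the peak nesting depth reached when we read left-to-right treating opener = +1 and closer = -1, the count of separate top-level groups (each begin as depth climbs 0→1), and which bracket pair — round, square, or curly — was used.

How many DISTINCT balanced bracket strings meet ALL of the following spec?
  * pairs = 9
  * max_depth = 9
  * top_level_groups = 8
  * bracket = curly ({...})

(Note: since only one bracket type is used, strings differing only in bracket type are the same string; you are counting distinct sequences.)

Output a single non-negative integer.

Answer: 0

Derivation:
Spec: pairs=9 depth=9 groups=8
Count(depth <= 9) = 8
Count(depth <= 8) = 8
Count(depth == 9) = 8 - 8 = 0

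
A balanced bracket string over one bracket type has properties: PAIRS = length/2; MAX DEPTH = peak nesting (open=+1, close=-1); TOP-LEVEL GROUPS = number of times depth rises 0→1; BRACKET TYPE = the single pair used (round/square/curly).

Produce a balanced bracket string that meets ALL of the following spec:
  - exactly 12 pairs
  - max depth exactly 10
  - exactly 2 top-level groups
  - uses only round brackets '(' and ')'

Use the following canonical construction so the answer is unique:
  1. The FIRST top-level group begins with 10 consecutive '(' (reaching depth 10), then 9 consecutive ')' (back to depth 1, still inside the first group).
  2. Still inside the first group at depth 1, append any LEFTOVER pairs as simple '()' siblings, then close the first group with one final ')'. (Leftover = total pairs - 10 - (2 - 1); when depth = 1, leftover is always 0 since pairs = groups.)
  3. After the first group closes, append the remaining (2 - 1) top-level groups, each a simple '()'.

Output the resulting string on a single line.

Spec: pairs=12 depth=10 groups=2
Leftover pairs = 12 - 10 - (2-1) = 1
First group: deep chain of depth 10 + 1 sibling pairs
Remaining 1 groups: simple '()' each

Answer: (((((((((()))))))))())()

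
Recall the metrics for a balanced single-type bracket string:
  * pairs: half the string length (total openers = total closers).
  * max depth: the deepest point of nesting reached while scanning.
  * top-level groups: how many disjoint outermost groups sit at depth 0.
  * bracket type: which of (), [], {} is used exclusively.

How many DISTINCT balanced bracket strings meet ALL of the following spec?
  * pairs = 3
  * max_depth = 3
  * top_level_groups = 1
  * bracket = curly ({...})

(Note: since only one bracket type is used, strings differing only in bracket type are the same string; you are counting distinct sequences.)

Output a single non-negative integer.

Spec: pairs=3 depth=3 groups=1
Count(depth <= 3) = 2
Count(depth <= 2) = 1
Count(depth == 3) = 2 - 1 = 1

Answer: 1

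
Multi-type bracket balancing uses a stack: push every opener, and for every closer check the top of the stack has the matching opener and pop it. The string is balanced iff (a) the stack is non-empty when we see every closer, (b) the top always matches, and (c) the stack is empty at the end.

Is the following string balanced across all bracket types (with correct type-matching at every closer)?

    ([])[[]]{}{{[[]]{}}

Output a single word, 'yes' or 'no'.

pos 0: push '('; stack = (
pos 1: push '['; stack = ([
pos 2: ']' matches '['; pop; stack = (
pos 3: ')' matches '('; pop; stack = (empty)
pos 4: push '['; stack = [
pos 5: push '['; stack = [[
pos 6: ']' matches '['; pop; stack = [
pos 7: ']' matches '['; pop; stack = (empty)
pos 8: push '{'; stack = {
pos 9: '}' matches '{'; pop; stack = (empty)
pos 10: push '{'; stack = {
pos 11: push '{'; stack = {{
pos 12: push '['; stack = {{[
pos 13: push '['; stack = {{[[
pos 14: ']' matches '['; pop; stack = {{[
pos 15: ']' matches '['; pop; stack = {{
pos 16: push '{'; stack = {{{
pos 17: '}' matches '{'; pop; stack = {{
pos 18: '}' matches '{'; pop; stack = {
end: stack still non-empty ({) → INVALID
Verdict: unclosed openers at end: { → no

Answer: no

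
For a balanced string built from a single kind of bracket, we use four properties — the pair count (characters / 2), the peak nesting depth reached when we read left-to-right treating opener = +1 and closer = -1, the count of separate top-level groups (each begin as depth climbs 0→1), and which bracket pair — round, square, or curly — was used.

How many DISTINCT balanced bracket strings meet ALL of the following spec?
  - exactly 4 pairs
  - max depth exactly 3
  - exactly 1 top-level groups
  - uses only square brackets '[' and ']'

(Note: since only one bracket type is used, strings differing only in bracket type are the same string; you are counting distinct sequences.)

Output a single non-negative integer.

Spec: pairs=4 depth=3 groups=1
Count(depth <= 3) = 4
Count(depth <= 2) = 1
Count(depth == 3) = 4 - 1 = 3

Answer: 3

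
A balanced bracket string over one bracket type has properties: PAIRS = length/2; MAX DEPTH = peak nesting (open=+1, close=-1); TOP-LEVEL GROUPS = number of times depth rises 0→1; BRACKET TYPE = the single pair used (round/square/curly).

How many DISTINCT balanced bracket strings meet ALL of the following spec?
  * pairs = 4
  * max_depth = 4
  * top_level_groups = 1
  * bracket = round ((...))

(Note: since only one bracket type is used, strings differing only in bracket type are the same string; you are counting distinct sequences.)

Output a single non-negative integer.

Spec: pairs=4 depth=4 groups=1
Count(depth <= 4) = 5
Count(depth <= 3) = 4
Count(depth == 4) = 5 - 4 = 1

Answer: 1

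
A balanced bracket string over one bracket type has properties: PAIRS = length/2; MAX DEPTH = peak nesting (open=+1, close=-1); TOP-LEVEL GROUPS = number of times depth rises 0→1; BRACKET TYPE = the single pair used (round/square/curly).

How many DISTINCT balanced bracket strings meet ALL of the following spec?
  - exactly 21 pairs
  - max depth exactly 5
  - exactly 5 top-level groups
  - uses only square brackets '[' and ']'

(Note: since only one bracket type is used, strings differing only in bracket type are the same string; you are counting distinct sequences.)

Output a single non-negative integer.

Spec: pairs=21 depth=5 groups=5
Count(depth <= 5) = 815627230
Count(depth <= 4) = 301155660
Count(depth == 5) = 815627230 - 301155660 = 514471570

Answer: 514471570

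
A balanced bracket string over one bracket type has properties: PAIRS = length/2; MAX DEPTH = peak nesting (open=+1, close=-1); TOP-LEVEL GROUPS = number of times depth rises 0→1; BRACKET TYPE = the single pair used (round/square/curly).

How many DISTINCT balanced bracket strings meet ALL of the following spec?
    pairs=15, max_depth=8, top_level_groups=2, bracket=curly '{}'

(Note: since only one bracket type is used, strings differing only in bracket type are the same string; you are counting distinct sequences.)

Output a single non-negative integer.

Spec: pairs=15 depth=8 groups=2
Count(depth <= 8) = 2577330
Count(depth <= 7) = 2370240
Count(depth == 8) = 2577330 - 2370240 = 207090

Answer: 207090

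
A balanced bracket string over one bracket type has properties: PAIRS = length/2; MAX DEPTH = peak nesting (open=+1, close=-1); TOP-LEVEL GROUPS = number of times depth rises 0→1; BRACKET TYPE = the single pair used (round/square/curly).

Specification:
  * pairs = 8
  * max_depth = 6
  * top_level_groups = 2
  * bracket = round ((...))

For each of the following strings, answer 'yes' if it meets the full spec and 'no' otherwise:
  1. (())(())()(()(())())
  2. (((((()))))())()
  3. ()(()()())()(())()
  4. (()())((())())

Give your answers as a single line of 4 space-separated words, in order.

String 1 '(())(())()(()(())())': depth seq [1 2 1 0 1 2 1 0 1 0 1 2 1 2 3 2 1 2 1 0]
  -> pairs=10 depth=3 groups=4 -> no
String 2 '(((((()))))())()': depth seq [1 2 3 4 5 6 5 4 3 2 1 2 1 0 1 0]
  -> pairs=8 depth=6 groups=2 -> yes
String 3 '()(()()())()(())()': depth seq [1 0 1 2 1 2 1 2 1 0 1 0 1 2 1 0 1 0]
  -> pairs=9 depth=2 groups=5 -> no
String 4 '(()())((())())': depth seq [1 2 1 2 1 0 1 2 3 2 1 2 1 0]
  -> pairs=7 depth=3 groups=2 -> no

Answer: no yes no no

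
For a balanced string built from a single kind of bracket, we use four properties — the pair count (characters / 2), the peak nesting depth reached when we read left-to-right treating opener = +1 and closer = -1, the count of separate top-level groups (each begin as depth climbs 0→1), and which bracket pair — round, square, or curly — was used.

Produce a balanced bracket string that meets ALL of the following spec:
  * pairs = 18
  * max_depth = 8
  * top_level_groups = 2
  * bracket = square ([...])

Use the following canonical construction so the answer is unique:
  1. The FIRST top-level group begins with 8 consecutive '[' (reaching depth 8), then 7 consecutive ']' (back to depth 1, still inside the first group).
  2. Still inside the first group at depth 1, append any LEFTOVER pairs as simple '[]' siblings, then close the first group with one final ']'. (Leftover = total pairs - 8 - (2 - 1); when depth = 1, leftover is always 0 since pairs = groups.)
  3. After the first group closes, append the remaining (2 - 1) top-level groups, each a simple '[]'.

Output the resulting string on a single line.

Answer: [[[[[[[[]]]]]]][][][][][][][][][]][]

Derivation:
Spec: pairs=18 depth=8 groups=2
Leftover pairs = 18 - 8 - (2-1) = 9
First group: deep chain of depth 8 + 9 sibling pairs
Remaining 1 groups: simple '[]' each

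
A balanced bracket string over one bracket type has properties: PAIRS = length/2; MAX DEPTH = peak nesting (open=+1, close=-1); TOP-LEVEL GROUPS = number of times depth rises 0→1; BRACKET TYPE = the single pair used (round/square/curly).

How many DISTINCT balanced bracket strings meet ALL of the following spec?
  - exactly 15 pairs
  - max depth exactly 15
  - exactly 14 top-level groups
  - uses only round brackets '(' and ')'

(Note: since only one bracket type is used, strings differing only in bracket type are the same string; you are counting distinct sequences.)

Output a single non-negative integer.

Answer: 0

Derivation:
Spec: pairs=15 depth=15 groups=14
Count(depth <= 15) = 14
Count(depth <= 14) = 14
Count(depth == 15) = 14 - 14 = 0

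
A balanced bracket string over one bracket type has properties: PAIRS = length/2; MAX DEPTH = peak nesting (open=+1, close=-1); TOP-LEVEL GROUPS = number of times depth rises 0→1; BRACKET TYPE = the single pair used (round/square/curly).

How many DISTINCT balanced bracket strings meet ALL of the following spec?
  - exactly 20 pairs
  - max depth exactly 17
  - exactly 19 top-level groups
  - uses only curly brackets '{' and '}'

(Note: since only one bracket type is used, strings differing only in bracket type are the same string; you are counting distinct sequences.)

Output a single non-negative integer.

Spec: pairs=20 depth=17 groups=19
Count(depth <= 17) = 19
Count(depth <= 16) = 19
Count(depth == 17) = 19 - 19 = 0

Answer: 0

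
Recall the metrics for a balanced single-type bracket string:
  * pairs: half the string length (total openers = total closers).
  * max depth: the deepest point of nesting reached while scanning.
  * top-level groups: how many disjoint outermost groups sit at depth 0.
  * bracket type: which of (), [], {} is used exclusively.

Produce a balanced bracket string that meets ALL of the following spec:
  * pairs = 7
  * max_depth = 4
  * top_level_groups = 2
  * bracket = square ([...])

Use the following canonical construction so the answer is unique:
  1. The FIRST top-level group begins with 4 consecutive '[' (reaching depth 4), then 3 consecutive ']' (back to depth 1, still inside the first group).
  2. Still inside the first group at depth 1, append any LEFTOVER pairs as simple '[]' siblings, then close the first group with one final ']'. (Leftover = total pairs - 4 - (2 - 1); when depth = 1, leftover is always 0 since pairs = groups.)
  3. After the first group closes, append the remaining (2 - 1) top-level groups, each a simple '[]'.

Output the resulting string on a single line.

Spec: pairs=7 depth=4 groups=2
Leftover pairs = 7 - 4 - (2-1) = 2
First group: deep chain of depth 4 + 2 sibling pairs
Remaining 1 groups: simple '[]' each

Answer: [[[[]]][][]][]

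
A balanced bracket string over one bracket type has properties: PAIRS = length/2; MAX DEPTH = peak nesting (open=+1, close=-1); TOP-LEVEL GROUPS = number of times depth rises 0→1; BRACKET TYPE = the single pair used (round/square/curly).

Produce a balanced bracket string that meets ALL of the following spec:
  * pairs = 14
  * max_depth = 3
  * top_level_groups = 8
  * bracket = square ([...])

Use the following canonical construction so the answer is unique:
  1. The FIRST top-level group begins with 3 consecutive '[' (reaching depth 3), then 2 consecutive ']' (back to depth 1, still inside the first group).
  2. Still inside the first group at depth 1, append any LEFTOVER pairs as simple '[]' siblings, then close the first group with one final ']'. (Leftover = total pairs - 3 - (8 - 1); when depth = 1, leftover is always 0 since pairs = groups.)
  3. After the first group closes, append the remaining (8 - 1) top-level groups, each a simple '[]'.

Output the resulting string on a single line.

Spec: pairs=14 depth=3 groups=8
Leftover pairs = 14 - 3 - (8-1) = 4
First group: deep chain of depth 3 + 4 sibling pairs
Remaining 7 groups: simple '[]' each

Answer: [[[]][][][][]][][][][][][][]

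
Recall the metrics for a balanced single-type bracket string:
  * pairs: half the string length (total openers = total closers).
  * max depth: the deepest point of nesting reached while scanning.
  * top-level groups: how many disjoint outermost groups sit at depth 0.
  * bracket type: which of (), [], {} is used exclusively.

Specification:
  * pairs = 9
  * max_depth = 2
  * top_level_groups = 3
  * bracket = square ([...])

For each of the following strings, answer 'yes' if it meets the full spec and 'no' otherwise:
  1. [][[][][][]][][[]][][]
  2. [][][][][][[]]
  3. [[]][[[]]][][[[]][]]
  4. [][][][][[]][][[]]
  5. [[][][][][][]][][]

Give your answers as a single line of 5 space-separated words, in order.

String 1 '[][[][][][]][][[]][][]': depth seq [1 0 1 2 1 2 1 2 1 2 1 0 1 0 1 2 1 0 1 0 1 0]
  -> pairs=11 depth=2 groups=6 -> no
String 2 '[][][][][][[]]': depth seq [1 0 1 0 1 0 1 0 1 0 1 2 1 0]
  -> pairs=7 depth=2 groups=6 -> no
String 3 '[[]][[[]]][][[[]][]]': depth seq [1 2 1 0 1 2 3 2 1 0 1 0 1 2 3 2 1 2 1 0]
  -> pairs=10 depth=3 groups=4 -> no
String 4 '[][][][][[]][][[]]': depth seq [1 0 1 0 1 0 1 0 1 2 1 0 1 0 1 2 1 0]
  -> pairs=9 depth=2 groups=7 -> no
String 5 '[[][][][][][]][][]': depth seq [1 2 1 2 1 2 1 2 1 2 1 2 1 0 1 0 1 0]
  -> pairs=9 depth=2 groups=3 -> yes

Answer: no no no no yes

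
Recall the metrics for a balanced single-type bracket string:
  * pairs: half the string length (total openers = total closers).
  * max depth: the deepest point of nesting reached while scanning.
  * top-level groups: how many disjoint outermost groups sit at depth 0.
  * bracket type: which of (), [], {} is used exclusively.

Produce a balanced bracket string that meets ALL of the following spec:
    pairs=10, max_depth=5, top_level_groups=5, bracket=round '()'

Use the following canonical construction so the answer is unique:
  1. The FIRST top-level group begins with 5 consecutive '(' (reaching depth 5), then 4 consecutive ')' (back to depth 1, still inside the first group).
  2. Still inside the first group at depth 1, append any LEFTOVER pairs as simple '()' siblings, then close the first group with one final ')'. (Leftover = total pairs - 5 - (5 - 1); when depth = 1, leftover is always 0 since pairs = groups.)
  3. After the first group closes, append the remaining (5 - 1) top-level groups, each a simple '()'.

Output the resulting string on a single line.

Answer: ((((())))())()()()()

Derivation:
Spec: pairs=10 depth=5 groups=5
Leftover pairs = 10 - 5 - (5-1) = 1
First group: deep chain of depth 5 + 1 sibling pairs
Remaining 4 groups: simple '()' each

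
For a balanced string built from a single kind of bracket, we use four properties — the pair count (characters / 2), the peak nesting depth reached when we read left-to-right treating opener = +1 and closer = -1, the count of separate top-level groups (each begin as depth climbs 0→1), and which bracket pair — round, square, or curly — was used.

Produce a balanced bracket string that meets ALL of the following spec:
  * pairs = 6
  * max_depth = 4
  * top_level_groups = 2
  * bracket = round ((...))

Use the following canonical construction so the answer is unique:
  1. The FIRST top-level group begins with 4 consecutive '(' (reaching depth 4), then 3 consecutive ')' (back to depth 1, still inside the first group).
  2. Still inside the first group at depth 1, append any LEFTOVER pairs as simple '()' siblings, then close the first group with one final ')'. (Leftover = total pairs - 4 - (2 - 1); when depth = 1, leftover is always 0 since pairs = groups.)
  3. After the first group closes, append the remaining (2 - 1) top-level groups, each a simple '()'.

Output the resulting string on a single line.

Answer: (((()))())()

Derivation:
Spec: pairs=6 depth=4 groups=2
Leftover pairs = 6 - 4 - (2-1) = 1
First group: deep chain of depth 4 + 1 sibling pairs
Remaining 1 groups: simple '()' each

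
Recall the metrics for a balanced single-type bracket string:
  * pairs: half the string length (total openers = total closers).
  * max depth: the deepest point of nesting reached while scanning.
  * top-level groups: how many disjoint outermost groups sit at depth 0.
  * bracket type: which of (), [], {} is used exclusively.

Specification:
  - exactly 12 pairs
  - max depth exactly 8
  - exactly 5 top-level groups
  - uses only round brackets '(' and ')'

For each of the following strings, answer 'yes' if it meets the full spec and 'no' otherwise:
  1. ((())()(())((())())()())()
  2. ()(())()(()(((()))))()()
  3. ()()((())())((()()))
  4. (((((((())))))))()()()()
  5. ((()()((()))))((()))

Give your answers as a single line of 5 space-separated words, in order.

String 1 '((())()(())((())())()())()': depth seq [1 2 3 2 1 2 1 2 3 2 1 2 3 4 3 2 3 2 1 2 1 2 1 0 1 0]
  -> pairs=13 depth=4 groups=2 -> no
String 2 '()(())()(()(((()))))()()': depth seq [1 0 1 2 1 0 1 0 1 2 1 2 3 4 5 4 3 2 1 0 1 0 1 0]
  -> pairs=12 depth=5 groups=6 -> no
String 3 '()()((())())((()()))': depth seq [1 0 1 0 1 2 3 2 1 2 1 0 1 2 3 2 3 2 1 0]
  -> pairs=10 depth=3 groups=4 -> no
String 4 '(((((((())))))))()()()()': depth seq [1 2 3 4 5 6 7 8 7 6 5 4 3 2 1 0 1 0 1 0 1 0 1 0]
  -> pairs=12 depth=8 groups=5 -> yes
String 5 '((()()((()))))((()))': depth seq [1 2 3 2 3 2 3 4 5 4 3 2 1 0 1 2 3 2 1 0]
  -> pairs=10 depth=5 groups=2 -> no

Answer: no no no yes no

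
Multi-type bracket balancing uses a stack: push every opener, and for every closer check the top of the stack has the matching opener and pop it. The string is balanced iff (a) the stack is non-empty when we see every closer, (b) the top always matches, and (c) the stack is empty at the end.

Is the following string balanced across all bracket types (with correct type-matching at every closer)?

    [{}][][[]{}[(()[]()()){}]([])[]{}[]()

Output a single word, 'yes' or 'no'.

pos 0: push '['; stack = [
pos 1: push '{'; stack = [{
pos 2: '}' matches '{'; pop; stack = [
pos 3: ']' matches '['; pop; stack = (empty)
pos 4: push '['; stack = [
pos 5: ']' matches '['; pop; stack = (empty)
pos 6: push '['; stack = [
pos 7: push '['; stack = [[
pos 8: ']' matches '['; pop; stack = [
pos 9: push '{'; stack = [{
pos 10: '}' matches '{'; pop; stack = [
pos 11: push '['; stack = [[
pos 12: push '('; stack = [[(
pos 13: push '('; stack = [[((
pos 14: ')' matches '('; pop; stack = [[(
pos 15: push '['; stack = [[([
pos 16: ']' matches '['; pop; stack = [[(
pos 17: push '('; stack = [[((
pos 18: ')' matches '('; pop; stack = [[(
pos 19: push '('; stack = [[((
pos 20: ')' matches '('; pop; stack = [[(
pos 21: ')' matches '('; pop; stack = [[
pos 22: push '{'; stack = [[{
pos 23: '}' matches '{'; pop; stack = [[
pos 24: ']' matches '['; pop; stack = [
pos 25: push '('; stack = [(
pos 26: push '['; stack = [([
pos 27: ']' matches '['; pop; stack = [(
pos 28: ')' matches '('; pop; stack = [
pos 29: push '['; stack = [[
pos 30: ']' matches '['; pop; stack = [
pos 31: push '{'; stack = [{
pos 32: '}' matches '{'; pop; stack = [
pos 33: push '['; stack = [[
pos 34: ']' matches '['; pop; stack = [
pos 35: push '('; stack = [(
pos 36: ')' matches '('; pop; stack = [
end: stack still non-empty ([) → INVALID
Verdict: unclosed openers at end: [ → no

Answer: no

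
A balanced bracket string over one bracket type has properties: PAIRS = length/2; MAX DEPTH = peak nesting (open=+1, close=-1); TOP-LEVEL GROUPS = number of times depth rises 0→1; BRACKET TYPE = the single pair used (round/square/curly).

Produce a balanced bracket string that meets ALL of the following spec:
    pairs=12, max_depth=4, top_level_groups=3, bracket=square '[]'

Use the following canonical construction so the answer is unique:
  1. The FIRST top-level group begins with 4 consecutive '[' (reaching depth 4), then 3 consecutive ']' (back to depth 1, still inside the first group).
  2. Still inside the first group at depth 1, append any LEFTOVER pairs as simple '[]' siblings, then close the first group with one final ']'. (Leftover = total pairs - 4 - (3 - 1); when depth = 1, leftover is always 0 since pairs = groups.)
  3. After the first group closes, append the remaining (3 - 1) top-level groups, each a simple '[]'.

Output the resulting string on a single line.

Spec: pairs=12 depth=4 groups=3
Leftover pairs = 12 - 4 - (3-1) = 6
First group: deep chain of depth 4 + 6 sibling pairs
Remaining 2 groups: simple '[]' each

Answer: [[[[]]][][][][][][]][][]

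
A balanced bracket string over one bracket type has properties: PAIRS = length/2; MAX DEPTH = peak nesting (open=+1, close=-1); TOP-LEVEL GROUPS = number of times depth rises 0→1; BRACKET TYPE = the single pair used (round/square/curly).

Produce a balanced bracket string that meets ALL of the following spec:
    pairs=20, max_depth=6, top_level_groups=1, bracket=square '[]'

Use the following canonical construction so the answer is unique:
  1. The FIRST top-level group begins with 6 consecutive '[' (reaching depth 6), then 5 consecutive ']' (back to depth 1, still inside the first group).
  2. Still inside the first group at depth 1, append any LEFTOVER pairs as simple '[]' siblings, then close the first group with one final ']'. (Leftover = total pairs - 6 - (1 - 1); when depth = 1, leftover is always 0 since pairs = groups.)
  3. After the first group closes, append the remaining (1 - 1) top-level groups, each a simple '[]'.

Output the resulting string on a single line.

Spec: pairs=20 depth=6 groups=1
Leftover pairs = 20 - 6 - (1-1) = 14
First group: deep chain of depth 6 + 14 sibling pairs
Remaining 0 groups: simple '[]' each

Answer: [[[[[[]]]]][][][][][][][][][][][][][][]]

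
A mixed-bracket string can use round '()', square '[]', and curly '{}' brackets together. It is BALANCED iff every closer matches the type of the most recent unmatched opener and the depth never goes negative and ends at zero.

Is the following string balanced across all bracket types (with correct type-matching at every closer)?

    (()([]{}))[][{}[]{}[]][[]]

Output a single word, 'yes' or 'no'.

pos 0: push '('; stack = (
pos 1: push '('; stack = ((
pos 2: ')' matches '('; pop; stack = (
pos 3: push '('; stack = ((
pos 4: push '['; stack = (([
pos 5: ']' matches '['; pop; stack = ((
pos 6: push '{'; stack = (({
pos 7: '}' matches '{'; pop; stack = ((
pos 8: ')' matches '('; pop; stack = (
pos 9: ')' matches '('; pop; stack = (empty)
pos 10: push '['; stack = [
pos 11: ']' matches '['; pop; stack = (empty)
pos 12: push '['; stack = [
pos 13: push '{'; stack = [{
pos 14: '}' matches '{'; pop; stack = [
pos 15: push '['; stack = [[
pos 16: ']' matches '['; pop; stack = [
pos 17: push '{'; stack = [{
pos 18: '}' matches '{'; pop; stack = [
pos 19: push '['; stack = [[
pos 20: ']' matches '['; pop; stack = [
pos 21: ']' matches '['; pop; stack = (empty)
pos 22: push '['; stack = [
pos 23: push '['; stack = [[
pos 24: ']' matches '['; pop; stack = [
pos 25: ']' matches '['; pop; stack = (empty)
end: stack empty → VALID
Verdict: properly nested → yes

Answer: yes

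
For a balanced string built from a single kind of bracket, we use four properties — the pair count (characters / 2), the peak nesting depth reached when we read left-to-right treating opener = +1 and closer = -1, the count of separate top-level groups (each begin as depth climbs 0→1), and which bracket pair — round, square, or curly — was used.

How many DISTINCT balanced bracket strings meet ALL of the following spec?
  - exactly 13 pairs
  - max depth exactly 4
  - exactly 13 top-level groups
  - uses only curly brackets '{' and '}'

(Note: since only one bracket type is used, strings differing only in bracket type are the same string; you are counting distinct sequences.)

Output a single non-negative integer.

Answer: 0

Derivation:
Spec: pairs=13 depth=4 groups=13
Count(depth <= 4) = 1
Count(depth <= 3) = 1
Count(depth == 4) = 1 - 1 = 0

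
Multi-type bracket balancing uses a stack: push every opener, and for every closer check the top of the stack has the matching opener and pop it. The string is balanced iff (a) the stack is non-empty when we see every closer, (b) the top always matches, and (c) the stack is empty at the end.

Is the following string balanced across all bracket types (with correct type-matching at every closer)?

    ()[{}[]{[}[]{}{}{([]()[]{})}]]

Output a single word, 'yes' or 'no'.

Answer: no

Derivation:
pos 0: push '('; stack = (
pos 1: ')' matches '('; pop; stack = (empty)
pos 2: push '['; stack = [
pos 3: push '{'; stack = [{
pos 4: '}' matches '{'; pop; stack = [
pos 5: push '['; stack = [[
pos 6: ']' matches '['; pop; stack = [
pos 7: push '{'; stack = [{
pos 8: push '['; stack = [{[
pos 9: saw closer '}' but top of stack is '[' (expected ']') → INVALID
Verdict: type mismatch at position 9: '}' closes '[' → no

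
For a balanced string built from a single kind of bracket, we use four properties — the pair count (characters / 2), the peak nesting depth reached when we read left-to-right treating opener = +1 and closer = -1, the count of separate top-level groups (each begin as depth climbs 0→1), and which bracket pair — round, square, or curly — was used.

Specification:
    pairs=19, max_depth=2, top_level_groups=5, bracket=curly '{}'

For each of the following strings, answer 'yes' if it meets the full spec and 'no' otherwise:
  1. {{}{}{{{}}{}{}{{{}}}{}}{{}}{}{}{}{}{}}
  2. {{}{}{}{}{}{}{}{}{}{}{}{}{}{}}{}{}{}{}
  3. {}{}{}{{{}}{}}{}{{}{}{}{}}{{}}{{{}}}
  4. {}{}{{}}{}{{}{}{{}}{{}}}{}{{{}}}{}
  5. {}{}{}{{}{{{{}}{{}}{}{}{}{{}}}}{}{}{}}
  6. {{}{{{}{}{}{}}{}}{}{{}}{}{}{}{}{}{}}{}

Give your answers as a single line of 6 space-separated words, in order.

String 1 '{{}{}{{{}}{}{}{{{}}}{}}{{}}{}{}{}{}{}}': depth seq [1 2 1 2 1 2 3 4 3 2 3 2 3 2 3 4 5 4 3 2 3 2 1 2 3 2 1 2 1 2 1 2 1 2 1 2 1 0]
  -> pairs=19 depth=5 groups=1 -> no
String 2 '{{}{}{}{}{}{}{}{}{}{}{}{}{}{}}{}{}{}{}': depth seq [1 2 1 2 1 2 1 2 1 2 1 2 1 2 1 2 1 2 1 2 1 2 1 2 1 2 1 2 1 0 1 0 1 0 1 0 1 0]
  -> pairs=19 depth=2 groups=5 -> yes
String 3 '{}{}{}{{{}}{}}{}{{}{}{}{}}{{}}{{{}}}': depth seq [1 0 1 0 1 0 1 2 3 2 1 2 1 0 1 0 1 2 1 2 1 2 1 2 1 0 1 2 1 0 1 2 3 2 1 0]
  -> pairs=18 depth=3 groups=8 -> no
String 4 '{}{}{{}}{}{{}{}{{}}{{}}}{}{{{}}}{}': depth seq [1 0 1 0 1 2 1 0 1 0 1 2 1 2 1 2 3 2 1 2 3 2 1 0 1 0 1 2 3 2 1 0 1 0]
  -> pairs=17 depth=3 groups=8 -> no
String 5 '{}{}{}{{}{{{{}}{{}}{}{}{}{{}}}}{}{}{}}': depth seq [1 0 1 0 1 0 1 2 1 2 3 4 5 4 3 4 5 4 3 4 3 4 3 4 3 4 5 4 3 2 1 2 1 2 1 2 1 0]
  -> pairs=19 depth=5 groups=4 -> no
String 6 '{{}{{{}{}{}{}}{}}{}{{}}{}{}{}{}{}{}}{}': depth seq [1 2 1 2 3 4 3 4 3 4 3 4 3 2 3 2 1 2 1 2 3 2 1 2 1 2 1 2 1 2 1 2 1 2 1 0 1 0]
  -> pairs=19 depth=4 groups=2 -> no

Answer: no yes no no no no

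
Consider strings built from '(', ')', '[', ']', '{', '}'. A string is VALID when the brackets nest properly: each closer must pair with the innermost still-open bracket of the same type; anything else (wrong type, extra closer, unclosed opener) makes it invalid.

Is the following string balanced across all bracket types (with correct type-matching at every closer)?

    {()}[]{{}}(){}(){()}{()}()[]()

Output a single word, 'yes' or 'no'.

pos 0: push '{'; stack = {
pos 1: push '('; stack = {(
pos 2: ')' matches '('; pop; stack = {
pos 3: '}' matches '{'; pop; stack = (empty)
pos 4: push '['; stack = [
pos 5: ']' matches '['; pop; stack = (empty)
pos 6: push '{'; stack = {
pos 7: push '{'; stack = {{
pos 8: '}' matches '{'; pop; stack = {
pos 9: '}' matches '{'; pop; stack = (empty)
pos 10: push '('; stack = (
pos 11: ')' matches '('; pop; stack = (empty)
pos 12: push '{'; stack = {
pos 13: '}' matches '{'; pop; stack = (empty)
pos 14: push '('; stack = (
pos 15: ')' matches '('; pop; stack = (empty)
pos 16: push '{'; stack = {
pos 17: push '('; stack = {(
pos 18: ')' matches '('; pop; stack = {
pos 19: '}' matches '{'; pop; stack = (empty)
pos 20: push '{'; stack = {
pos 21: push '('; stack = {(
pos 22: ')' matches '('; pop; stack = {
pos 23: '}' matches '{'; pop; stack = (empty)
pos 24: push '('; stack = (
pos 25: ')' matches '('; pop; stack = (empty)
pos 26: push '['; stack = [
pos 27: ']' matches '['; pop; stack = (empty)
pos 28: push '('; stack = (
pos 29: ')' matches '('; pop; stack = (empty)
end: stack empty → VALID
Verdict: properly nested → yes

Answer: yes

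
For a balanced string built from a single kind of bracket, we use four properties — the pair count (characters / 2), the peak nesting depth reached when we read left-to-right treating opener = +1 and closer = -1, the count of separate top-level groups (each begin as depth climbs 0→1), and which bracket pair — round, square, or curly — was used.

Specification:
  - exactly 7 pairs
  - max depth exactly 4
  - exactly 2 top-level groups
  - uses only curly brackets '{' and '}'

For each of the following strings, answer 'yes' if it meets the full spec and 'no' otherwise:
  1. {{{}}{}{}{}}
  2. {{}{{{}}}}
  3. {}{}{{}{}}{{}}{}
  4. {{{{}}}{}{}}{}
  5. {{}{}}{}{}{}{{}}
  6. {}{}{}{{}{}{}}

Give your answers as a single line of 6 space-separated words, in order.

String 1 '{{{}}{}{}{}}': depth seq [1 2 3 2 1 2 1 2 1 2 1 0]
  -> pairs=6 depth=3 groups=1 -> no
String 2 '{{}{{{}}}}': depth seq [1 2 1 2 3 4 3 2 1 0]
  -> pairs=5 depth=4 groups=1 -> no
String 3 '{}{}{{}{}}{{}}{}': depth seq [1 0 1 0 1 2 1 2 1 0 1 2 1 0 1 0]
  -> pairs=8 depth=2 groups=5 -> no
String 4 '{{{{}}}{}{}}{}': depth seq [1 2 3 4 3 2 1 2 1 2 1 0 1 0]
  -> pairs=7 depth=4 groups=2 -> yes
String 5 '{{}{}}{}{}{}{{}}': depth seq [1 2 1 2 1 0 1 0 1 0 1 0 1 2 1 0]
  -> pairs=8 depth=2 groups=5 -> no
String 6 '{}{}{}{{}{}{}}': depth seq [1 0 1 0 1 0 1 2 1 2 1 2 1 0]
  -> pairs=7 depth=2 groups=4 -> no

Answer: no no no yes no no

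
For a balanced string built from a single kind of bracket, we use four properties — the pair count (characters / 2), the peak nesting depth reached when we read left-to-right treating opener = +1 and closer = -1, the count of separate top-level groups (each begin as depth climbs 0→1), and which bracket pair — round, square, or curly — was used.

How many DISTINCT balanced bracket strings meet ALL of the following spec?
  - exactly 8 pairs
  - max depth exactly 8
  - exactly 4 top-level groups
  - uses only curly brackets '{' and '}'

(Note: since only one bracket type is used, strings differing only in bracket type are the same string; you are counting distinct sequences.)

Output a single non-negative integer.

Spec: pairs=8 depth=8 groups=4
Count(depth <= 8) = 165
Count(depth <= 7) = 165
Count(depth == 8) = 165 - 165 = 0

Answer: 0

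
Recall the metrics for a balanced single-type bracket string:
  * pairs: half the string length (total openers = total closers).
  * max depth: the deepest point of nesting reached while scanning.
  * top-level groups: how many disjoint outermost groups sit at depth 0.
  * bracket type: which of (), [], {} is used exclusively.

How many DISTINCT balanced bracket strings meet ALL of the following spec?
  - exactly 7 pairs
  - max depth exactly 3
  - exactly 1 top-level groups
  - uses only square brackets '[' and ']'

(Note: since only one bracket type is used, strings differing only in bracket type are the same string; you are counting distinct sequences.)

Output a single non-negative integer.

Answer: 31

Derivation:
Spec: pairs=7 depth=3 groups=1
Count(depth <= 3) = 32
Count(depth <= 2) = 1
Count(depth == 3) = 32 - 1 = 31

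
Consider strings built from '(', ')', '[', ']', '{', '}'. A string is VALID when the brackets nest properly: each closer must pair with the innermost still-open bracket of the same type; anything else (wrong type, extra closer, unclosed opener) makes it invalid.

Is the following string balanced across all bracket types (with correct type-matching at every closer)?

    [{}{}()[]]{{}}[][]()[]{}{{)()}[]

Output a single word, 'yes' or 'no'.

Answer: no

Derivation:
pos 0: push '['; stack = [
pos 1: push '{'; stack = [{
pos 2: '}' matches '{'; pop; stack = [
pos 3: push '{'; stack = [{
pos 4: '}' matches '{'; pop; stack = [
pos 5: push '('; stack = [(
pos 6: ')' matches '('; pop; stack = [
pos 7: push '['; stack = [[
pos 8: ']' matches '['; pop; stack = [
pos 9: ']' matches '['; pop; stack = (empty)
pos 10: push '{'; stack = {
pos 11: push '{'; stack = {{
pos 12: '}' matches '{'; pop; stack = {
pos 13: '}' matches '{'; pop; stack = (empty)
pos 14: push '['; stack = [
pos 15: ']' matches '['; pop; stack = (empty)
pos 16: push '['; stack = [
pos 17: ']' matches '['; pop; stack = (empty)
pos 18: push '('; stack = (
pos 19: ')' matches '('; pop; stack = (empty)
pos 20: push '['; stack = [
pos 21: ']' matches '['; pop; stack = (empty)
pos 22: push '{'; stack = {
pos 23: '}' matches '{'; pop; stack = (empty)
pos 24: push '{'; stack = {
pos 25: push '{'; stack = {{
pos 26: saw closer ')' but top of stack is '{' (expected '}') → INVALID
Verdict: type mismatch at position 26: ')' closes '{' → no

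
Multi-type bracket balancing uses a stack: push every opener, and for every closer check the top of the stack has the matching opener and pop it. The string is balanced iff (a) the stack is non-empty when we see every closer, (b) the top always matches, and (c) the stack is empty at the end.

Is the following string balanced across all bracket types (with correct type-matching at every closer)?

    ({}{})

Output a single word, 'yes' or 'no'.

pos 0: push '('; stack = (
pos 1: push '{'; stack = ({
pos 2: '}' matches '{'; pop; stack = (
pos 3: push '{'; stack = ({
pos 4: '}' matches '{'; pop; stack = (
pos 5: ')' matches '('; pop; stack = (empty)
end: stack empty → VALID
Verdict: properly nested → yes

Answer: yes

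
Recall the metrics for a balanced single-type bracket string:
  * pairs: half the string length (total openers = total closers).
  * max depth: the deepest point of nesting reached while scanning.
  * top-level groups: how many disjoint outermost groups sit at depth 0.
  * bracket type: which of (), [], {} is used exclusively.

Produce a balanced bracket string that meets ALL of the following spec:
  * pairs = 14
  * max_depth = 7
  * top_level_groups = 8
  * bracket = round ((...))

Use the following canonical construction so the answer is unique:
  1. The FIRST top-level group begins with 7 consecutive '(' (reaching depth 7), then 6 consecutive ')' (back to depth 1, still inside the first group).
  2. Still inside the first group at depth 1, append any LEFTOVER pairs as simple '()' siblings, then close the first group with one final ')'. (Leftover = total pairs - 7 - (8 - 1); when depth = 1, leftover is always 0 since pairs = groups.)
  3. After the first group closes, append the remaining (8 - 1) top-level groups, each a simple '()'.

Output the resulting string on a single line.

Answer: ((((((()))))))()()()()()()()

Derivation:
Spec: pairs=14 depth=7 groups=8
Leftover pairs = 14 - 7 - (8-1) = 0
First group: deep chain of depth 7 + 0 sibling pairs
Remaining 7 groups: simple '()' each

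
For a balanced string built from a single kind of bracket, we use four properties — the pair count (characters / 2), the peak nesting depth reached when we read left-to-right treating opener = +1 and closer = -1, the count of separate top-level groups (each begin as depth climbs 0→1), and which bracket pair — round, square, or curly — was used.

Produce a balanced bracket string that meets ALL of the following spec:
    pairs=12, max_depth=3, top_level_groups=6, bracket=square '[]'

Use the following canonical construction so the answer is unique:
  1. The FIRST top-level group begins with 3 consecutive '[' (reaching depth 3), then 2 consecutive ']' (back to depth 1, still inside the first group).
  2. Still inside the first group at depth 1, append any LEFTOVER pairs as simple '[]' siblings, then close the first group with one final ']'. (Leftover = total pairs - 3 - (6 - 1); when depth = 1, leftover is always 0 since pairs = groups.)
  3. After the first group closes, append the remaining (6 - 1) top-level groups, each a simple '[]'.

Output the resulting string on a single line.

Answer: [[[]][][][][]][][][][][]

Derivation:
Spec: pairs=12 depth=3 groups=6
Leftover pairs = 12 - 3 - (6-1) = 4
First group: deep chain of depth 3 + 4 sibling pairs
Remaining 5 groups: simple '[]' each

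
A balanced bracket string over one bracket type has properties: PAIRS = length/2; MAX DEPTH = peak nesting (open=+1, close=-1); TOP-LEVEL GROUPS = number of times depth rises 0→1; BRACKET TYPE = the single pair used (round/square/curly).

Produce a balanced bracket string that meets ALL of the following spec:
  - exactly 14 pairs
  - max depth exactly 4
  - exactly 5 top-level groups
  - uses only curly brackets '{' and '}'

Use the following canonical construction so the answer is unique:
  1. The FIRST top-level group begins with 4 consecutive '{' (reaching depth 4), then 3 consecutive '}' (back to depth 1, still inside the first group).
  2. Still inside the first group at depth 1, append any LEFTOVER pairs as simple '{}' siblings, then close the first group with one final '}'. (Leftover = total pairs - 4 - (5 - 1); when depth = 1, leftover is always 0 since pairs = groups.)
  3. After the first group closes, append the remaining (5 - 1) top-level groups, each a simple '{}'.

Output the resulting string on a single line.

Answer: {{{{}}}{}{}{}{}{}{}}{}{}{}{}

Derivation:
Spec: pairs=14 depth=4 groups=5
Leftover pairs = 14 - 4 - (5-1) = 6
First group: deep chain of depth 4 + 6 sibling pairs
Remaining 4 groups: simple '{}' each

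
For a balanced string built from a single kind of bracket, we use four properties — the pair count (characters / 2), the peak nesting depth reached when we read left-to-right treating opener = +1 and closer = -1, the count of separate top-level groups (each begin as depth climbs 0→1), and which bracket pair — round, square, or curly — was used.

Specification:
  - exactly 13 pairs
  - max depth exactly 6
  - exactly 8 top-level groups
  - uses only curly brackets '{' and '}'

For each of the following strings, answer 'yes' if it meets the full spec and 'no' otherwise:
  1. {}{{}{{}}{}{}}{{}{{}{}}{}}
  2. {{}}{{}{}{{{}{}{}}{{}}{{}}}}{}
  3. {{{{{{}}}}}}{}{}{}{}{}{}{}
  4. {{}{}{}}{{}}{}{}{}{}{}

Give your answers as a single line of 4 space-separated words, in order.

String 1 '{}{{}{{}}{}{}}{{}{{}{}}{}}': depth seq [1 0 1 2 1 2 3 2 1 2 1 2 1 0 1 2 1 2 3 2 3 2 1 2 1 0]
  -> pairs=13 depth=3 groups=3 -> no
String 2 '{{}}{{}{}{{{}{}{}}{{}}{{}}}}{}': depth seq [1 2 1 0 1 2 1 2 1 2 3 4 3 4 3 4 3 2 3 4 3 2 3 4 3 2 1 0 1 0]
  -> pairs=15 depth=4 groups=3 -> no
String 3 '{{{{{{}}}}}}{}{}{}{}{}{}{}': depth seq [1 2 3 4 5 6 5 4 3 2 1 0 1 0 1 0 1 0 1 0 1 0 1 0 1 0]
  -> pairs=13 depth=6 groups=8 -> yes
String 4 '{{}{}{}}{{}}{}{}{}{}{}': depth seq [1 2 1 2 1 2 1 0 1 2 1 0 1 0 1 0 1 0 1 0 1 0]
  -> pairs=11 depth=2 groups=7 -> no

Answer: no no yes no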